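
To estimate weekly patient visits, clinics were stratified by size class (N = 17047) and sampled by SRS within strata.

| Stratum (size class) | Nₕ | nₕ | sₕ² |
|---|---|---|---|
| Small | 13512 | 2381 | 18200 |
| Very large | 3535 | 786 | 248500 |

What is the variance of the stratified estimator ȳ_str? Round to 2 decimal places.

14.53

Var(ȳ_str) = Σₕ Wₕ²(1 − fₕ)sₕ²/nₕ with Wₕ = Nₕ/N, N = 17047.
Small: Wₕ = 0.79263213; term = 0.79263213²·(1 − 0.17621374)·18200/2381 = 3.9561239.
Very large: Wₕ = 0.20736787; term = 0.20736787²·(1 − 0.22234795)·248500/786 = 10.572363.
Sum = 14.528487.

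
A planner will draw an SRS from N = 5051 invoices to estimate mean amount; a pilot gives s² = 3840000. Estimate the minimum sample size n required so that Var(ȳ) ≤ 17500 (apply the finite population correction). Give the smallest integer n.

211

Without fpc, n₀ = s²/D = 3840000/17500 = 219.4286.
With fpc, (1 − n/N)·s²/n ≤ D requires n ≥ n₀/(1 + n₀/N) = 219.4286/(1 + 219.4286/5051) = 210.2929.
Rounding up, n = 211.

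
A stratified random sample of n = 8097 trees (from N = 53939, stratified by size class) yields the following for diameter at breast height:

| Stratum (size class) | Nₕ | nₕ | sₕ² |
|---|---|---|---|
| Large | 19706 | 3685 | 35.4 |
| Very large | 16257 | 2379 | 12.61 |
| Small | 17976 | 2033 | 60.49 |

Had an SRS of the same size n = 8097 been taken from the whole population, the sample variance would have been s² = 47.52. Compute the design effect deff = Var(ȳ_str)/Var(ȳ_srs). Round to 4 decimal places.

0.8790

Var(ȳ_str) = Σ Wₕ²(1−fₕ)sₕ²/nₕ with Wₕ = Nₕ/53939:
  Large: (19706/53939)²·(1−3685/19706)·35.4/3685 = 0.0010424328
  Very large: (16257/53939)²·(1−2379/16257)·12.61/2379 = 4.1103817 × 10^-4
  Small: (17976/53939)²·(1−2033/17976)·60.49/2033 = 0.0029309171
  → Var(ȳ_str) = 0.0043843881.
Var(ȳ_srs) = (1 − 8097/53939)·47.52/8097 = 0.0049878451.
deff = 0.0043843881 / 0.0049878451 = 0.8790.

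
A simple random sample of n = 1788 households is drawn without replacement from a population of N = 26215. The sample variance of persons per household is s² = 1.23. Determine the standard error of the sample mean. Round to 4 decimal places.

0.0253

Under SRS without replacement, Var(ȳ) = (1 − f)·s²/n with f = n/N = 1788/26215 = 0.06820523.
Var(ȳ) = (1 − 0.06820523)·1.23/1788 = 0.93179477·6.8791946 × 10^-4 = 6.4099976 × 10^-4.
SE(ȳ) = √(6.4099976 × 10^-4) = 0.0253.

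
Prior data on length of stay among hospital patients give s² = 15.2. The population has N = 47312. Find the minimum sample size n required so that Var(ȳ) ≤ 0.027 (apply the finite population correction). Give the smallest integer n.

Without fpc, n₀ = s²/D = 15.2/0.027 = 562.9630.
With fpc, (1 − n/N)·s²/n ≤ D requires n ≥ n₀/(1 + n₀/N) = 562.9630/(1 + 562.9630/47312) = 556.3431.
Rounding up, n = 557.

557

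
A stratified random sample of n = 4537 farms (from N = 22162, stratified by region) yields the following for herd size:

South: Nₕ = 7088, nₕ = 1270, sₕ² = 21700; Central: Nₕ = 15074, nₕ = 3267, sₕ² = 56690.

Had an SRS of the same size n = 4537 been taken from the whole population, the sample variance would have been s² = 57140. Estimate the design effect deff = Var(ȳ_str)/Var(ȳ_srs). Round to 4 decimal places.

0.7710

Var(ȳ_str) = Σ Wₕ²(1−fₕ)sₕ²/nₕ with Wₕ = Nₕ/22162:
  South: (7088/22162)²·(1−1270/7088)·21700/1270 = 1.4346156
  Central: (15074/22162)²·(1−3267/15074)·56690/3267 = 6.2879271
  → Var(ȳ_str) = 7.7225427.
Var(ȳ_srs) = (1 − 4537/22162)·57140/4537 = 10.015938.
deff = 7.7225427 / 10.015938 = 0.7710.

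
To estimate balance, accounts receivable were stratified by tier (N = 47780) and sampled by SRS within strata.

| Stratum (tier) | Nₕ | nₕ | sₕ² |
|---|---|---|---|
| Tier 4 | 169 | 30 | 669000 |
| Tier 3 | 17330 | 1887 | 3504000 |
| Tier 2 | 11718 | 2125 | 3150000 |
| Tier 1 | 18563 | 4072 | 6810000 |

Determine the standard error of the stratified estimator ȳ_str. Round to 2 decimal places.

Var(ȳ_str) = Σₕ Wₕ²(1 − fₕ)sₕ²/nₕ with Wₕ = Nₕ/N, N = 47780.
Tier 4: Wₕ = 0.00353704; term = 0.00353704²·(1 − 0.17751479)·669000/30 = 0.22946374.
Tier 3: Wₕ = 0.36270406; term = 0.36270406²·(1 − 0.10888632)·3504000/1887 = 217.68582.
Tier 2: Wₕ = 0.24524906; term = 0.24524906²·(1 − 0.18134494)·3150000/2125 = 72.990656.
Tier 1: Wₕ = 0.38850984; term = 0.38850984²·(1 − 0.21936109)·6810000/4072 = 197.05777.
Sum = 487.96371.
SE = √(487.96371) = 22.09.

22.09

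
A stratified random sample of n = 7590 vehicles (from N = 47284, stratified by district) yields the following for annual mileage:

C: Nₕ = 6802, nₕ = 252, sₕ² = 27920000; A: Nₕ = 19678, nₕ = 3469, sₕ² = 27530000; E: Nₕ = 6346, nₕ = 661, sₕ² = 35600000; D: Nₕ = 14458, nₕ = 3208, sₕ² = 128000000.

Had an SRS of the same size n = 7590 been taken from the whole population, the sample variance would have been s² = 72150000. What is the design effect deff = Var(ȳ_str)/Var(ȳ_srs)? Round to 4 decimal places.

Var(ȳ_str) = Σ Wₕ²(1−fₕ)sₕ²/nₕ with Wₕ = Nₕ/47284:
  C: (6802/47284)²·(1−252/6802)·27920000/252 = 2207.8237
  A: (19678/47284)²·(1−3469/19678)·27530000/3469 = 1132.1675
  E: (6346/47284)²·(1−661/6346)·35600000/661 = 869.06179
  D: (14458/47284)²·(1−3208/14458)·128000000/3208 = 2902.7386
  → Var(ȳ_str) = 7111.7916.
Var(ȳ_srs) = (1 − 7590/47284)·72150000/7590 = 7980.0427.
deff = 7111.7916 / 7980.0427 = 0.8912.

0.8912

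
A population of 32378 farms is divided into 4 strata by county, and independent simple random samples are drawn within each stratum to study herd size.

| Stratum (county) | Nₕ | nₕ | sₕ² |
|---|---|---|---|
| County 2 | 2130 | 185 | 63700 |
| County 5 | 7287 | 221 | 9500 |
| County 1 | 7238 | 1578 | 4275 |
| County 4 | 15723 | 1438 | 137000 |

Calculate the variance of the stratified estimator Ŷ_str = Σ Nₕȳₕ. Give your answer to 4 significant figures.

Var(Ŷ_str) = Σₕ Nₕ²(1 − fₕ)sₕ²/nₕ.
County 2: 2130²·(1 − 185/2130)·63700/185 = 1.426484 × 10^9.
County 5: 7287²·(1 − 221/7287)·9500/221 = 2.2133685 × 10^9.
County 1: 7238²·(1 − 1578/7238)·4275/1578 = 1.1098496 × 10^8.
County 4: 15723²·(1 − 1438/15723)·137000/1438 = 2.1398205 × 10^10.
Sum = 2.5149042 × 10^10.

2.515 × 10^10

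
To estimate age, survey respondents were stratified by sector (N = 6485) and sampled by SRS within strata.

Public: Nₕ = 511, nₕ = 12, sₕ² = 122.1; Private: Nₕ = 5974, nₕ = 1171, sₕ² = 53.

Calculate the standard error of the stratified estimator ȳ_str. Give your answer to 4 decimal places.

0.3043

Var(ȳ_str) = Σₕ Wₕ²(1 − fₕ)sₕ²/nₕ with Wₕ = Nₕ/N, N = 6485.
Public: Wₕ = 0.07879722; term = 0.07879722²·(1 − 0.02348337)·122.1/12 = 0.061693002.
Private: Wₕ = 0.92120278; term = 0.92120278²·(1 − 0.19601607)·53/1171 = 0.030879966.
Sum = 0.092572968.
SE = √(0.092572968) = 0.3043.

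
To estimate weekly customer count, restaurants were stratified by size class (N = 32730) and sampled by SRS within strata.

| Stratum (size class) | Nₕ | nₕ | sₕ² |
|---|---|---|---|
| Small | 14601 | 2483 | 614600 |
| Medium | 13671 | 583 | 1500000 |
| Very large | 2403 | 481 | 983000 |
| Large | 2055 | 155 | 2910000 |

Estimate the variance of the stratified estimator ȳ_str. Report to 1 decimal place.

Var(ȳ_str) = Σₕ Wₕ²(1 − fₕ)sₕ²/nₕ with Wₕ = Nₕ/N, N = 32730.
Small: Wₕ = 0.44610449; term = 0.44610449²·(1 − 0.17005685)·614600/2483 = 40.882493.
Medium: Wₕ = 0.41769019; term = 0.41769019²·(1 − 0.04264501)·1500000/583 = 429.7385.
Very large: Wₕ = 0.07341888; term = 0.07341888²·(1 − 0.20016646)·983000/481 = 8.8109672.
Large: Wₕ = 0.06278643; term = 0.06278643²·(1 − 0.07542579)·2910000/155 = 68.428136.
Sum = 547.8601.

547.9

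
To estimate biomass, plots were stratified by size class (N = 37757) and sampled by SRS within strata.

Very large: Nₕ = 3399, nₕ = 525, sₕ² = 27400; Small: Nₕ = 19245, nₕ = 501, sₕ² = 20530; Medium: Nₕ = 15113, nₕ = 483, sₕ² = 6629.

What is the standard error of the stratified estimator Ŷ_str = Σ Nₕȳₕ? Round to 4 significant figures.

135400

Var(Ŷ_str) = Σₕ Nₕ²(1 − fₕ)sₕ²/nₕ.
Very large: 3399²·(1 − 525/3399)·27400/525 = 5.0983446 × 10^8.
Small: 19245²·(1 − 501/19245)·20530/501 = 1.4781939 × 10^10.
Medium: 15113²·(1 − 483/15113)·6629/483 = 3.0345612 × 10^9.
Sum = 1.8326335 × 10^10.
SE = √(1.8326335 × 10^10) = 135400.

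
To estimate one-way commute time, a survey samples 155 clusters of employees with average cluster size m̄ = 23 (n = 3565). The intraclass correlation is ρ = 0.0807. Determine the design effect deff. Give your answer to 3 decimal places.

deff = 1 + (23 − 1)·0.0807 = 1 + 1.7754 = 2.7754.

2.775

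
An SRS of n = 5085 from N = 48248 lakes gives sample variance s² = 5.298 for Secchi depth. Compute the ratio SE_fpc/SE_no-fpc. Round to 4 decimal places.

f = n/N = 5085/48248 = 0.10539297.
SE_no-fpc = √(s²/n) = 0.032278288; SE_fpc = √((1−f)s²/n) = 0.030529989.
Ratio = √(1−f) = 0.94583668.

0.9458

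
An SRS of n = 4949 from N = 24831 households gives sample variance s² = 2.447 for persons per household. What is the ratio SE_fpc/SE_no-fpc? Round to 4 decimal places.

0.8948

f = n/N = 4949/24831 = 0.19930732.
SE_no-fpc = √(s²/n) = 0.022236082; SE_fpc = √((1−f)s²/n) = 0.019897164.
Ratio = √(1−f) = 0.89481433.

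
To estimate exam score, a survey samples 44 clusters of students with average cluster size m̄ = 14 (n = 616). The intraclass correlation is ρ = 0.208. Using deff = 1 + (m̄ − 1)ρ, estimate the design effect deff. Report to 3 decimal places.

deff = 1 + (14 − 1)·0.208 = 1 + 2.704 = 3.704.

3.704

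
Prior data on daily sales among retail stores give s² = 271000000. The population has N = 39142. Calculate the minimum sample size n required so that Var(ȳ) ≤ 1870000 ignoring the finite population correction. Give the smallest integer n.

145

Without fpc, n₀ = s²/D = 271000000/1870000 = 144.9198.
Rounding up, n = 145.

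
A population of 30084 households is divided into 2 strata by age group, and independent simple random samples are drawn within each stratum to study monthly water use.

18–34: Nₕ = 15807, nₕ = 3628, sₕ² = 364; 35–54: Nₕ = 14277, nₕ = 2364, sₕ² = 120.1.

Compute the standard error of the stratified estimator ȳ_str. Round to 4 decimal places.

0.1758

Var(ȳ_str) = Σₕ Wₕ²(1 − fₕ)sₕ²/nₕ with Wₕ = Nₕ/N, N = 30084.
18–34: Wₕ = 0.52542880; term = 0.52542880²·(1 − 0.22951857)·364/3628 = 0.021341455.
35–54: Wₕ = 0.47457120; term = 0.47457120²·(1 − 0.16558100)·120.1/2364 = 0.0095473419.
Sum = 0.030888797.
SE = √(0.030888797) = 0.1758.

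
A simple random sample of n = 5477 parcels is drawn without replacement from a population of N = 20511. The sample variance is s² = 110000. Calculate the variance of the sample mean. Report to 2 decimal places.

Under SRS without replacement, Var(ȳ) = (1 − f)·s²/n with f = n/N = 5477/20511 = 0.26702745.
Var(ȳ) = (1 − 0.26702745)·110000/5477 = 0.73297255·20.083988 = 14.721012.

14.72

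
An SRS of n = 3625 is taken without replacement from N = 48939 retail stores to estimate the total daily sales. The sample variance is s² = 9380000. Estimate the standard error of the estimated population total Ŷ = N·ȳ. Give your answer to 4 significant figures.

2.395 × 10^6

Var(Ŷ) = N²·Var(ȳ) = N²·(1 − n/N)·s²/n.
f = 3625/48939 = 0.07407180; Var(ȳ) = 0.92592820·9380000/3625 = 2395.919.
Var(Ŷ) = 48939² · 2395.919 = 5.7382876 × 10^12.
SE(Ŷ) = √(5.7382876 × 10^12) = 2.395 × 10^6.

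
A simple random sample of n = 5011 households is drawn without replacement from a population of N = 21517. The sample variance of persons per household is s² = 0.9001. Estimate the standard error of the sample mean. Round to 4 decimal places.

Under SRS without replacement, Var(ȳ) = (1 − f)·s²/n with f = n/N = 5011/21517 = 0.23288563.
Var(ȳ) = (1 − 0.23288563)·0.9001/5011 = 0.76711437·1.7962483 × 10^-4 = 1.3779279 × 10^-4.
SE(ȳ) = √(1.3779279 × 10^-4) = 0.0117.

0.0117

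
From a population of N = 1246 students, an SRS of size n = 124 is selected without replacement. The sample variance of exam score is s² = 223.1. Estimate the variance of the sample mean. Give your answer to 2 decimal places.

Under SRS without replacement, Var(ȳ) = (1 − f)·s²/n with f = n/N = 124/1246 = 0.09951846.
Var(ȳ) = (1 − 0.09951846)·223.1/124 = 0.90048154·1.7991935 = 1.6201406.

1.62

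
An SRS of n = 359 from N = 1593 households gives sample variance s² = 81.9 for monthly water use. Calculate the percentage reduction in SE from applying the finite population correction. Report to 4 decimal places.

f = n/N = 359/1593 = 0.22536095.
SE_no-fpc = √(s²/n) = 0.47763344; SE_fpc = √((1−f)s²/n) = 0.4203823.
Ratio = √(1−f) = 0.88013581. Reduction = 100·(1 − 0.88013581) = 11.9864%.

11.9864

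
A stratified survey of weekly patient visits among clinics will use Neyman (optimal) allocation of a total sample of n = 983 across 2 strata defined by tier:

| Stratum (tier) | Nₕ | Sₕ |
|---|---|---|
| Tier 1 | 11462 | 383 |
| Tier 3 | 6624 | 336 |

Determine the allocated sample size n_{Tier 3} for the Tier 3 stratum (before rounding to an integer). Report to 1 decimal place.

Neyman allocation: nₕ = n·NₕSₕ / Σⱼ NⱼSⱼ.
Σ NⱼSⱼ = 11462·383 + 6624·336 = 6.61561 × 10^6.
n_{Tier 3} = 983·6624·336 / (6.61561 × 10^6) = 330.7.

330.7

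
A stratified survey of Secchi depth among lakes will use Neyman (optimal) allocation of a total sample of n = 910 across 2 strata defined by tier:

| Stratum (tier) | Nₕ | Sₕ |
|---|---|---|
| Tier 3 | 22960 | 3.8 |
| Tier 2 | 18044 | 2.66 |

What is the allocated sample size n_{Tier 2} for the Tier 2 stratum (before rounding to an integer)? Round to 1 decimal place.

Neyman allocation: nₕ = n·NₕSₕ / Σⱼ NⱼSⱼ.
Σ NⱼSⱼ = 22960·3.8 + 18044·2.66 = 135245.04.
n_{Tier 2} = 910·18044·2.66 / 135245.04 = 322.9.

322.9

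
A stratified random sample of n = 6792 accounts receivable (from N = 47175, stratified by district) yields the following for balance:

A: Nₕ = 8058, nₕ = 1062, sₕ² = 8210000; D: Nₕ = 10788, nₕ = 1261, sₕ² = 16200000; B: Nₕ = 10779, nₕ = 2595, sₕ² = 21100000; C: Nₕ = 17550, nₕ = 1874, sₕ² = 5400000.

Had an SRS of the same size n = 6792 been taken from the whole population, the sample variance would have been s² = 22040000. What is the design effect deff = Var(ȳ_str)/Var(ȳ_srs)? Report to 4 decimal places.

Var(ȳ_str) = Σ Wₕ²(1−fₕ)sₕ²/nₕ with Wₕ = Nₕ/47175:
  A: (8058/47175)²·(1−1062/8058)·8210000/1062 = 195.82669
  D: (10788/47175)²·(1−1261/10788)·16200000/1261 = 593.29845
  B: (10779/47175)²·(1−2595/10779)·21100000/2595 = 322.30376
  C: (17550/47175)²·(1−1874/17550)·5400000/1874 = 356.21543
  → Var(ȳ_str) = 1467.6443.
Var(ȳ_srs) = (1 − 6792/47175)·22040000/6792 = 2777.7975.
deff = 1467.6443 / 2777.7975 = 0.5283.

0.5283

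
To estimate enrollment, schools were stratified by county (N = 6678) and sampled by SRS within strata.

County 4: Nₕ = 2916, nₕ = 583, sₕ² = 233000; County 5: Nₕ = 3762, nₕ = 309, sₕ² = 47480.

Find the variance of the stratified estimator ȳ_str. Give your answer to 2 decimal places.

Var(ȳ_str) = Σₕ Wₕ²(1 − fₕ)sₕ²/nₕ with Wₕ = Nₕ/N, N = 6678.
County 4: Wₕ = 0.43665768; term = 0.43665768²·(1 − 0.19993141)·233000/583 = 60.967277.
County 5: Wₕ = 0.56334232; term = 0.56334232²·(1 − 0.08213716)·47480/309 = 44.758422.
Sum = 105.7257.

105.73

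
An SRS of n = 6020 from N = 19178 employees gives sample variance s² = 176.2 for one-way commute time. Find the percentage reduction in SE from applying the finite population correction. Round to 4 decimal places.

f = n/N = 6020/19178 = 0.31390135.
SE_no-fpc = √(s²/n) = 0.17108215; SE_fpc = √((1−f)s²/n) = 0.14170918.
Ratio = √(1−f) = 0.82831072. Reduction = 100·(1 − 0.82831072) = 17.1689%.

17.1689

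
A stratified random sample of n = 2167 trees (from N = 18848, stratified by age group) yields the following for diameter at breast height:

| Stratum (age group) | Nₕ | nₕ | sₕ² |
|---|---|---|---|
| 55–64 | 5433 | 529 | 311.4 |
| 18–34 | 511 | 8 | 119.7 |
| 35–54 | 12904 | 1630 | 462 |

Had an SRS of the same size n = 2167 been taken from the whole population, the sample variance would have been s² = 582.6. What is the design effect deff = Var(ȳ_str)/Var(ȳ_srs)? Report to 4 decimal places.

0.7189

Var(ȳ_str) = Σ Wₕ²(1−fₕ)sₕ²/nₕ with Wₕ = Nₕ/18848:
  55–64: (5433/18848)²·(1−529/5433)·311.4/529 = 0.044149171
  18–34: (511/18848)²·(1−8/511)·119.7/8 = 0.010825862
  35–54: (12904/18848)²·(1−1630/12904)·462/1630 = 0.11607166
  → Var(ȳ_str) = 0.17104669.
Var(ȳ_srs) = (1 − 2167/18848)·582.6/2167 = 0.2379405.
deff = 0.17104669 / 0.2379405 = 0.7189.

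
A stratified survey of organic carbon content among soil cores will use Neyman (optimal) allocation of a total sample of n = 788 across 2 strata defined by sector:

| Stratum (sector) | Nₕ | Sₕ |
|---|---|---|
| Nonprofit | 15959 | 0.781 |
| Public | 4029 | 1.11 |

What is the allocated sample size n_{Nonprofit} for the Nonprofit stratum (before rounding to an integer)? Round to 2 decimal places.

Neyman allocation: nₕ = n·NₕSₕ / Σⱼ NⱼSⱼ.
Σ NⱼSⱼ = 15959·0.781 + 4029·1.11 = 16936.169.
n_{Nonprofit} = 788·15959·0.781 / 16936.169 = 579.92.

579.92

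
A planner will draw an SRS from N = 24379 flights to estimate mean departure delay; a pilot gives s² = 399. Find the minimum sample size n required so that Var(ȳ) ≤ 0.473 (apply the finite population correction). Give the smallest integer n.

Without fpc, n₀ = s²/D = 399/0.473 = 843.5518.
With fpc, (1 − n/N)·s²/n ≤ D requires n ≥ n₀/(1 + n₀/N) = 843.5518/(1 + 843.5518/24379) = 815.3398.
Rounding up, n = 816.

816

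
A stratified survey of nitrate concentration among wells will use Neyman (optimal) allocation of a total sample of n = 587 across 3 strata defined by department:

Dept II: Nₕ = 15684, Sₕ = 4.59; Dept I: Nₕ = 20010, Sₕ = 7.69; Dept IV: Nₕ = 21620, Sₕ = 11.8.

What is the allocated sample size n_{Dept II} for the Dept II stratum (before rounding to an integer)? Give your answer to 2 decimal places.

87.86

Neyman allocation: nₕ = n·NₕSₕ / Σⱼ NⱼSⱼ.
Σ NⱼSⱼ = 15684·4.59 + 20010·7.69 + 21620·11.8 = 480982.46.
n_{Dept II} = 587·15684·4.59 / 480982.46 = 87.86.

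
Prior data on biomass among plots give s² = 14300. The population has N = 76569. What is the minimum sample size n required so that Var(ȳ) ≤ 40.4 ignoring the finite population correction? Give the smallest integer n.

Without fpc, n₀ = s²/D = 14300/40.4 = 353.9604.
Rounding up, n = 354.

354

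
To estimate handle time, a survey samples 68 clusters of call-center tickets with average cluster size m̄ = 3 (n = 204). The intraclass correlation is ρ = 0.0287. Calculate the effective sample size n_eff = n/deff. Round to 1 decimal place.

192.9

deff = 1 + (3 − 1)·0.0287 = 1 + 0.0574 = 1.0574.
n_eff = 204 / 1.0574 = 192.9.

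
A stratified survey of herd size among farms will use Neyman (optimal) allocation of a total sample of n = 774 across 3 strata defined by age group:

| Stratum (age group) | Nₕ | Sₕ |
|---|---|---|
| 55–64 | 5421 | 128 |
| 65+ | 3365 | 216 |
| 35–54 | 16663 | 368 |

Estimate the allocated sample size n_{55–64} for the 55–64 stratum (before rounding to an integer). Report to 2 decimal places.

71.11

Neyman allocation: nₕ = n·NₕSₕ / Σⱼ NⱼSⱼ.
Σ NⱼSⱼ = 5421·128 + 3365·216 + 16663·368 = 7.552712 × 10^6.
n_{55–64} = 774·5421·128 / (7.552712 × 10^6) = 71.11.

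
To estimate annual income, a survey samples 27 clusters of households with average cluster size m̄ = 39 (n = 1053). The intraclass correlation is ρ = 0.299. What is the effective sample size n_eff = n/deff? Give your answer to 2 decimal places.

deff = 1 + (39 − 1)·0.299 = 1 + 11.362 = 12.362.
n_eff = 1053 / 12.362 = 85.18.

85.18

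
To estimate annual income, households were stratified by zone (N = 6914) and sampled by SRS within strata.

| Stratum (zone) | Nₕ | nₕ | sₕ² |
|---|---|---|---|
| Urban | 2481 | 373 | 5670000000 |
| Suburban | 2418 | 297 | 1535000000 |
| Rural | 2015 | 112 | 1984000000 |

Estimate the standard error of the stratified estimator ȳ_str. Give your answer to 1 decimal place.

1907.5

Var(ȳ_str) = Σₕ Wₕ²(1 − fₕ)sₕ²/nₕ with Wₕ = Nₕ/N, N = 6914.
Urban: Wₕ = 0.35883714; term = 0.35883714²·(1 − 0.15034260)·5670000000/373 = 1.6630789 × 10^6.
Suburban: Wₕ = 0.34972520; term = 0.34972520²·(1 − 0.12282878)·1535000000/297 = 554485.44.
Rural: Wₕ = 0.29143766; term = 0.29143766²·(1 − 0.05558313)·1984000000/112 = 1.4209498 × 10^6.
Sum = 3.6385141 × 10^6.
SE = √(3.6385141 × 10^6) = 1907.5.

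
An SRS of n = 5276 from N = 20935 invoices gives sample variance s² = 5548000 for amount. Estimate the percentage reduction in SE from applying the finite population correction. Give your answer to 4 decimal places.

13.5141

f = n/N = 5276/20935 = 0.25201815.
SE_no-fpc = √(s²/n) = 32.427677; SE_fpc = √((1−f)s²/n) = 28.045382.
Ratio = √(1−f) = 0.86485944. Reduction = 100·(1 − 0.86485944) = 13.5141%.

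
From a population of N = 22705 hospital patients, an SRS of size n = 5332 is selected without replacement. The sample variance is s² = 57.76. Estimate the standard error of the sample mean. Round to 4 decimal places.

Under SRS without replacement, Var(ȳ) = (1 − f)·s²/n with f = n/N = 5332/22705 = 0.23483814.
Var(ȳ) = (1 − 0.23483814)·57.76/5332 = 0.76516186·0.010832708 = 0.0082887751.
SE(ȳ) = √(0.0082887751) = 0.0910.

0.0910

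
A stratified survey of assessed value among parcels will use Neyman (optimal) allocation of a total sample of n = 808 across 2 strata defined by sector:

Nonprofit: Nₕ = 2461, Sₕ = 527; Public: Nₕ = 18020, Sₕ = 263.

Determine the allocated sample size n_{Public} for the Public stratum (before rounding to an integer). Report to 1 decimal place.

634.4

Neyman allocation: nₕ = n·NₕSₕ / Σⱼ NⱼSⱼ.
Σ NⱼSⱼ = 2461·527 + 18020·263 = 6.036207 × 10^6.
n_{Public} = 808·18020·263 / (6.036207 × 10^6) = 634.4.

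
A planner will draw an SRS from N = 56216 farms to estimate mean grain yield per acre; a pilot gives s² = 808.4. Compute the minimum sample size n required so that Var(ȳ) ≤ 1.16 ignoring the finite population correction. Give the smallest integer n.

697

Without fpc, n₀ = s²/D = 808.4/1.16 = 696.8966.
Rounding up, n = 697.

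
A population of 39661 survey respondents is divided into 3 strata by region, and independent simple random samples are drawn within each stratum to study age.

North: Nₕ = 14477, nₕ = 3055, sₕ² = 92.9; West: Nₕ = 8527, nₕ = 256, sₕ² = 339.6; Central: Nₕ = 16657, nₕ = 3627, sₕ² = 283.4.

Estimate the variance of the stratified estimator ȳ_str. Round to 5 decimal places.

Var(ȳ_str) = Σₕ Wₕ²(1 − fₕ)sₕ²/nₕ with Wₕ = Nₕ/N, N = 39661.
North: Wₕ = 0.36501853; term = 0.36501853²·(1 − 0.21102438)·92.9/3055 = 0.0031966708.
West: Wₕ = 0.21499710; term = 0.21499710²·(1 − 0.03002228)·339.6/256 = 0.05947777.
Central: Wₕ = 0.41998437; term = 0.41998437²·(1 − 0.21774629)·283.4/3627 = 0.010781177.
Sum = 0.073455618.

0.07346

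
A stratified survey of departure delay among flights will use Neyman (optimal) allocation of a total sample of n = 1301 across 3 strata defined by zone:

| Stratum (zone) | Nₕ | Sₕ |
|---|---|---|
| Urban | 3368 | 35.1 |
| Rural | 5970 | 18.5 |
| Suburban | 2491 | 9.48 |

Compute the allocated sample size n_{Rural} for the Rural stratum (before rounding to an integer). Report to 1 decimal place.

569.6

Neyman allocation: nₕ = n·NₕSₕ / Σⱼ NⱼSⱼ.
Σ NⱼSⱼ = 3368·35.1 + 5970·18.5 + 2491·9.48 = 252276.48.
n_{Rural} = 1301·5970·18.5 / 252276.48 = 569.6.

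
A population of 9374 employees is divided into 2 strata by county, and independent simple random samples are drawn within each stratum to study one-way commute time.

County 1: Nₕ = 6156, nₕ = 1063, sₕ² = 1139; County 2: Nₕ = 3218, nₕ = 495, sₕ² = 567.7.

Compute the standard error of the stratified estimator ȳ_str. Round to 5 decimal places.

0.70475

Var(ȳ_str) = Σₕ Wₕ²(1 − fₕ)sₕ²/nₕ with Wₕ = Nₕ/N, N = 9374.
County 1: Wₕ = 0.65671005; term = 0.65671005²·(1 − 0.17267706)·1139/1063 = 0.38230753.
County 2: Wₕ = 0.34328995; term = 0.34328995²·(1 − 0.15382225)·567.7/495 = 0.11436614.
Sum = 0.49667367.
SE = √(0.49667367) = 0.70475.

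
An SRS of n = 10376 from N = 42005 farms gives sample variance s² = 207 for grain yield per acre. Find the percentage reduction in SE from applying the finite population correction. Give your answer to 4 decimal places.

f = n/N = 10376/42005 = 0.24701821.
SE_no-fpc = √(s²/n) = 0.14124406; SE_fpc = √((1−f)s²/n) = 0.12256386.
Ratio = √(1−f) = 0.86774523. Reduction = 100·(1 − 0.86774523) = 13.2255%.

13.2255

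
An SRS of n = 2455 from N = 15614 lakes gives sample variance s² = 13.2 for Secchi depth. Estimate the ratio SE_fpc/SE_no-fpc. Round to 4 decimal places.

f = n/N = 2455/15614 = 0.15723069.
SE_no-fpc = √(s²/n) = 0.073326544; SE_fpc = √((1−f)s²/n) = 0.067315577.
Ratio = √(1−f) = 0.91802468.

0.9180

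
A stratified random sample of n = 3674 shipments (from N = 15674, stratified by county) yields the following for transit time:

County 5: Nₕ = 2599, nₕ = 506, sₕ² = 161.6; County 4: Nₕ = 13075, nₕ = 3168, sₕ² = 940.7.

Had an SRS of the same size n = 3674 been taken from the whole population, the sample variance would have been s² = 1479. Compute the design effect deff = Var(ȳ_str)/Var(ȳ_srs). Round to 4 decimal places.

Var(ȳ_str) = Σ Wₕ²(1−fₕ)sₕ²/nₕ with Wₕ = Nₕ/15674:
  County 5: (2599/15674)²·(1−506/2599)·161.6/506 = 0.0070714205
  County 4: (13075/15674)²·(1−3168/13075)·940.7/3168 = 0.15656336
  → Var(ȳ_str) = 0.16363478.
Var(ȳ_srs) = (1 − 3674/15674)·1479/3674 = 0.30819843.
deff = 0.16363478 / 0.30819843 = 0.5309.

0.5309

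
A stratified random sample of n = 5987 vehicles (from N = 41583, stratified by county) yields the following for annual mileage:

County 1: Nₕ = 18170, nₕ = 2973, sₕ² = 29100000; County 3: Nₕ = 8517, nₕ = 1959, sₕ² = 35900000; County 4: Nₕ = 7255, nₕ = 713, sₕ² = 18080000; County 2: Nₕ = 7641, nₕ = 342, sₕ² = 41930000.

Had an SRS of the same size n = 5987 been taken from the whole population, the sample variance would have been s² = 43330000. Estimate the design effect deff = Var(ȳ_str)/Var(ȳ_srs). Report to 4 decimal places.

Var(ȳ_str) = Σ Wₕ²(1−fₕ)sₕ²/nₕ with Wₕ = Nₕ/41583:
  County 1: (18170/41583)²·(1−2973/18170)·29100000/2973 = 1563.0729
  County 3: (8517/41583)²·(1−1959/8517)·35900000/1959 = 591.95192
  County 4: (7255/41583)²·(1−713/7255)·18080000/713 = 696.0256
  County 2: (7641/41583)²·(1−342/7641)·41930000/342 = 3954.4008
  → Var(ȳ_str) = 6805.4512.
Var(ȳ_srs) = (1 − 5987/41583)·43330000/5987 = 6195.3352.
deff = 6805.4512 / 6195.3352 = 1.0985.

1.0985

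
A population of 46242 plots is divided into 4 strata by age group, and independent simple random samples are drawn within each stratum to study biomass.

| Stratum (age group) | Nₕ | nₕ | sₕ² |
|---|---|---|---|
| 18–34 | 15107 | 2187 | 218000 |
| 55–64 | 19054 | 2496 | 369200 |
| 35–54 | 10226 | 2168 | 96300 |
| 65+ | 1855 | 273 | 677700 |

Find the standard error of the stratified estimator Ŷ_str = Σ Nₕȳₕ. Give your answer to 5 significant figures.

Var(Ŷ_str) = Σₕ Nₕ²(1 − fₕ)sₕ²/nₕ.
18–34: 15107²·(1 − 2187/15107)·218000/2187 = 1.9455771 × 10^10.
55–64: 19054²·(1 − 2496/19054)·369200/2496 = 4.6667136 × 10^10.
35–54: 10226²·(1 − 2168/10226)·96300/2168 = 3.6601599 × 10^9.
65+: 1855²·(1 − 273/1855)·677700/273 = 7.2849275 × 10^9.
Sum = 7.7067994 × 10^10.
SE = √(7.7067994 × 10^10) = 277610.

277610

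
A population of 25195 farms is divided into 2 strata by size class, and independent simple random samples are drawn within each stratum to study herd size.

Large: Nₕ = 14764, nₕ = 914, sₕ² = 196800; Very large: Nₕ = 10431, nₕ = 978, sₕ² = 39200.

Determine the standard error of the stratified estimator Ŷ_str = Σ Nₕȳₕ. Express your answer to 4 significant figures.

219000

Var(Ŷ_str) = Σₕ Nₕ²(1 − fₕ)sₕ²/nₕ.
Large: 14764²·(1 − 914/14764)·196800/914 = 4.402838 × 10^10.
Very large: 10431²·(1 − 978/10431)·39200/978 = 3.9522355 × 10^9.
Sum = 4.7980616 × 10^10.
SE = √(4.7980616 × 10^10) = 219000.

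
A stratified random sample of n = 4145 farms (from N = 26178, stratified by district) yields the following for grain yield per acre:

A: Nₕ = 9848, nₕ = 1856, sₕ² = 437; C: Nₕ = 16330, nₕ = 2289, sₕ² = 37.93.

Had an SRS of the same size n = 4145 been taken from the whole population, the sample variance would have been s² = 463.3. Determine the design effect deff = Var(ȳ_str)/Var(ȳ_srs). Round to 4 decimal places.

0.3464

Var(ȳ_str) = Σ Wₕ²(1−fₕ)sₕ²/nₕ with Wₕ = Nₕ/26178:
  A: (9848/26178)²·(1−1856/9848)·437/1856 = 0.027041704
  C: (16330/26178)²·(1−2289/16330)·37.93/2289 = 0.0055443208
  → Var(ȳ_str) = 0.032586025.
Var(ȳ_srs) = (1 − 4145/26178)·463.3/4145 = 0.094075154.
deff = 0.032586025 / 0.094075154 = 0.3464.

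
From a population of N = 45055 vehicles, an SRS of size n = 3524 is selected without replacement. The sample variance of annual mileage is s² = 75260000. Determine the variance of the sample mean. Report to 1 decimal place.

19686.0

Under SRS without replacement, Var(ȳ) = (1 − f)·s²/n with f = n/N = 3524/45055 = 0.07821551.
Var(ȳ) = (1 − 0.07821551)·75260000/3524 = 0.92178449·21356.413 = 19686.01.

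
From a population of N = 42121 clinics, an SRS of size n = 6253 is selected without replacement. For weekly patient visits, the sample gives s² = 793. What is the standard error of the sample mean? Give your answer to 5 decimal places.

0.32862

Under SRS without replacement, Var(ȳ) = (1 − f)·s²/n with f = n/N = 6253/42121 = 0.14845327.
Var(ȳ) = (1 − 0.14845327)·793/6253 = 0.85154673·0.12681913 = 0.10799241.
SE(ȳ) = √(0.10799241) = 0.32862.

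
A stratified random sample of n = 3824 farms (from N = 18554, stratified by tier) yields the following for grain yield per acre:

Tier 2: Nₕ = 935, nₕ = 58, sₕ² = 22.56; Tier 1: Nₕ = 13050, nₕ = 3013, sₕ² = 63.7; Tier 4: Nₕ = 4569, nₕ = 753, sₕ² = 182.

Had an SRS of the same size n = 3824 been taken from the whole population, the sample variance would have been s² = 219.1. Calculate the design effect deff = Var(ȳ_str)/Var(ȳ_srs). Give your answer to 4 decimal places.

Var(ȳ_str) = Σ Wₕ²(1−fₕ)sₕ²/nₕ with Wₕ = Nₕ/18554:
  Tier 2: (935/18554)²·(1−58/935)·22.56/58 = 9.2650379 × 10^-4
  Tier 1: (13050/18554)²·(1−3013/13050)·63.7/3013 = 0.0080441402
  Tier 4: (4569/18554)²·(1−753/4569)·182/753 = 0.012241393
  → Var(ȳ_str) = 0.021212037.
Var(ȳ_srs) = (1 − 3824/18554)·219.1/3824 = 0.045487251.
deff = 0.021212037 / 0.045487251 = 0.4663.

0.4663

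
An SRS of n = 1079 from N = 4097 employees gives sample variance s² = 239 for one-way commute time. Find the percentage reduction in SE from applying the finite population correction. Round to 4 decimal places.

f = n/N = 1079/4097 = 0.26336344.
SE_no-fpc = √(s²/n) = 0.47063934; SE_fpc = √((1−f)s²/n) = 0.40393814.
Ratio = √(1−f) = 0.85827534. Reduction = 100·(1 − 0.85827534) = 14.1725%.

14.1725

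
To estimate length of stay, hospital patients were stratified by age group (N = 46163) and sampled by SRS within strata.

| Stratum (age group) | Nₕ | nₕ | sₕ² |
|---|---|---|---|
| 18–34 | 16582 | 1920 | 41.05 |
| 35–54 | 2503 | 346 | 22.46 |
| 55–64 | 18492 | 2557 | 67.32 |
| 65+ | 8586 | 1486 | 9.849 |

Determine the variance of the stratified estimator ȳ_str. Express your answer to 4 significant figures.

Var(ȳ_str) = Σₕ Wₕ²(1 − fₕ)sₕ²/nₕ with Wₕ = Nₕ/N, N = 46163.
18–34: Wₕ = 0.35920542; term = 0.35920542²·(1 − 0.11578820)·41.05/1920 = 0.0024392371.
35–54: Wₕ = 0.05422091; term = 0.05422091²·(1 − 0.13823412)·22.46/346 = 1.644586 × 10^-4.
55–64: Wₕ = 0.40058055; term = 0.40058055²·(1 − 0.13827601)·67.32/2557 = 0.0036405021.
65+: Wₕ = 0.18599311; term = 0.18599311²·(1 − 0.17307244)·9.849/1486 = 1.8959833 × 10^-4.
Sum = 0.0064337961.

0.006434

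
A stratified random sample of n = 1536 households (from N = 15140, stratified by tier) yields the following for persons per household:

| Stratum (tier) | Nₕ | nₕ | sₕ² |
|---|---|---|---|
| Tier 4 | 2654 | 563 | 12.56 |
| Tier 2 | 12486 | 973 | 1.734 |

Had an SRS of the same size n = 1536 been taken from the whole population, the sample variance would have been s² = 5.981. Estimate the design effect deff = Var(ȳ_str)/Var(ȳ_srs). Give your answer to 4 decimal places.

0.4738

Var(ȳ_str) = Σ Wₕ²(1−fₕ)sₕ²/nₕ with Wₕ = Nₕ/15140:
  Tier 4: (2654/15140)²·(1−563/2654)·12.56/563 = 5.4011277 × 10^-4
  Tier 2: (12486/15140)²·(1−973/12486)·1.734/973 = 0.0011176256
  → Var(ȳ_str) = 0.0016577384.
Var(ȳ_srs) = (1 − 1536/15140)·5.981/1536 = 0.003498834.
deff = 0.0016577384 / 0.003498834 = 0.4738.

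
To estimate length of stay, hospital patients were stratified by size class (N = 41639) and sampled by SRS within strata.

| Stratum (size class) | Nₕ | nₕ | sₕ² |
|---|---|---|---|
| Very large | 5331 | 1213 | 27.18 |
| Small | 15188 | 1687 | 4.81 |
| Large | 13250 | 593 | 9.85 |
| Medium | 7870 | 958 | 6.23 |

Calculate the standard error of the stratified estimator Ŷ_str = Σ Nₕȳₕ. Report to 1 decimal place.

Var(Ŷ_str) = Σₕ Nₕ²(1 − fₕ)sₕ²/nₕ.
Very large: 5331²·(1 − 1213/5331)·27.18/1213 = 491907.76.
Small: 15188²·(1 − 1687/15188)·4.81/1687 = 584650.76.
Large: 13250²·(1 − 593/13250)·9.85/593 = 2.7856606 × 10^6.
Medium: 7870²·(1 − 958/7870)·6.23/958 = 353753.71.
Sum = 4.2159728 × 10^6.
SE = √(4.2159728 × 10^6) = 2053.3.

2053.3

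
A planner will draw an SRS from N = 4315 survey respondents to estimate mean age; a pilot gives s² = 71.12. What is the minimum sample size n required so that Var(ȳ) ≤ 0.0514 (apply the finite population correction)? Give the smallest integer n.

Without fpc, n₀ = s²/D = 71.12/0.0514 = 1383.6576.
With fpc, (1 − n/N)·s²/n ≤ D requires n ≥ n₀/(1 + n₀/N) = 1383.6576/(1 + 1383.6576/4315) = 1047.6998.
Rounding up, n = 1048.

1048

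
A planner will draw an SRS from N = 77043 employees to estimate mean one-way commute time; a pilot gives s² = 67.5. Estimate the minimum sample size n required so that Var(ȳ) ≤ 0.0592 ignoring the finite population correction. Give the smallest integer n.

Without fpc, n₀ = s²/D = 67.5/0.0592 = 1140.2027.
Rounding up, n = 1141.

1141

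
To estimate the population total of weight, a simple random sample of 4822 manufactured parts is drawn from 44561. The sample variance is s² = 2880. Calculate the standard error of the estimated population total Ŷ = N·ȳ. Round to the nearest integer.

Var(Ŷ) = N²·Var(ȳ) = N²·(1 − n/N)·s²/n.
f = 4822/44561 = 0.10821122; Var(ȳ) = 0.89178878·2880/4822 = 0.53263204.
Var(Ŷ) = 44561² · 0.53263204 = 1.0576382 × 10^9.
SE(Ŷ) = √(1.0576382 × 10^9) = 32521.

32521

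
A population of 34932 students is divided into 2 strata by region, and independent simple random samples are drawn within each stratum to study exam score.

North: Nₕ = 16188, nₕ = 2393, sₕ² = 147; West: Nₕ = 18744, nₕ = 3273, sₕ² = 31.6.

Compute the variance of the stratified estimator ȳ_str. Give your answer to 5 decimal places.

Var(ȳ_str) = Σₕ Wₕ²(1 − fₕ)sₕ²/nₕ with Wₕ = Nₕ/N, N = 34932.
North: Wₕ = 0.46341463; term = 0.46341463²·(1 − 0.14782555)·147/2393 = 0.011241975.
West: Wₕ = 0.53658537; term = 0.53658537²·(1 − 0.17461588)·31.6/3273 = 0.0022944301.
Sum = 0.013536405.

0.01354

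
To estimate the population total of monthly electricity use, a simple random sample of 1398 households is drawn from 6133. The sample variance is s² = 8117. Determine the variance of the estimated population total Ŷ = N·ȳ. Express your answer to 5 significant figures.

Var(Ŷ) = N²·Var(ȳ) = N²·(1 − n/N)·s²/n.
f = 1398/6133 = 0.22794717; Var(ȳ) = 0.77205283·8117/1398 = 4.4826558.
Var(Ŷ) = 6133² · 4.4826558 = 1.6860922 × 10^8.

1.6861 × 10^8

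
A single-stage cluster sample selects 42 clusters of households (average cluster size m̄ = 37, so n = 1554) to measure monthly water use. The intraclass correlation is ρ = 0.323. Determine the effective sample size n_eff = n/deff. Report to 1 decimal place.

123.1

deff = 1 + (37 − 1)·0.323 = 1 + 11.628 = 12.628.
n_eff = 1554 / 12.628 = 123.1.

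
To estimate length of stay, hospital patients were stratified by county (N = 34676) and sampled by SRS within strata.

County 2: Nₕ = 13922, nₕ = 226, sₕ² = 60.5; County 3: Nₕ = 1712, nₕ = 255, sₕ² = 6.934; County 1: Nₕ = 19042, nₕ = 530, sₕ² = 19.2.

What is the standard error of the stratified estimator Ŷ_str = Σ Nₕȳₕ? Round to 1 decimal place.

Var(Ŷ_str) = Σₕ Nₕ²(1 − fₕ)sₕ²/nₕ.
County 2: 13922²·(1 − 226/13922)·60.5/226 = 5.1043719 × 10^7.
County 3: 1712²·(1 − 255/1712)·6.934/255 = 67827.681.
County 1: 19042²·(1 − 530/19042)·19.2/530 = 1.2770011 × 10^7.
Sum = 6.3881558 × 10^7.
SE = √(6.3881558 × 10^7) = 7992.6.

7992.6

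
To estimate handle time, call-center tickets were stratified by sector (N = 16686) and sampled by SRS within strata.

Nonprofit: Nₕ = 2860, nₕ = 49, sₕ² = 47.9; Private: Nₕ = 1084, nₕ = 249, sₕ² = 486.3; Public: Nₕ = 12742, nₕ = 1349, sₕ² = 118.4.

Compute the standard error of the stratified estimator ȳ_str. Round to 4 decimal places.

0.2834

Var(ȳ_str) = Σₕ Wₕ²(1 − fₕ)sₕ²/nₕ with Wₕ = Nₕ/N, N = 16686.
Nonprofit: Wₕ = 0.17140117; term = 0.17140117²·(1 − 0.01713287)·47.9/49 = 0.028226812.
Private: Wₕ = 0.06496464; term = 0.06496464²·(1 − 0.22970480)·486.3/249 = 0.006349159.
Public: Wₕ = 0.76363418; term = 0.76363418²·(1 − 0.10587035)·118.4/1349 = 0.04576263.
Sum = 0.080338601.
SE = √(0.080338601) = 0.2834.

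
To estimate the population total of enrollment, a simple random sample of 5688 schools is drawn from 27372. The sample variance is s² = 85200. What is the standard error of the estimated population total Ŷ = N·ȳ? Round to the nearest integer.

Var(Ŷ) = N²·Var(ȳ) = N²·(1 − n/N)·s²/n.
f = 5688/27372 = 0.20780359; Var(ȳ) = 0.79219641·85200/5688 = 11.866233.
Var(Ŷ) = 27372² · 11.866233 = 8.8904948 × 10^9.
SE(Ŷ) = √(8.8904948 × 10^9) = 94289.

94289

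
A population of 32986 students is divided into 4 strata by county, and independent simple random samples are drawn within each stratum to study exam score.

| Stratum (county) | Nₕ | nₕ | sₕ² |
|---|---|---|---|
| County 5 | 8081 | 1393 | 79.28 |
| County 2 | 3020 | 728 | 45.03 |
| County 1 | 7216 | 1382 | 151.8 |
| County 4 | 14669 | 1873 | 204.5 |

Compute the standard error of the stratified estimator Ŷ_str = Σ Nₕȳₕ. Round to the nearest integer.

Var(Ŷ_str) = Σₕ Nₕ²(1 − fₕ)sₕ²/nₕ.
County 5: 8081²·(1 − 1393/8081)·79.28/1393 = 3.0759119 × 10^6.
County 2: 3020²·(1 − 728/3020)·45.03/728 = 428146.23.
County 1: 7216²·(1 − 1382/7216)·151.8/1382 = 4.6240943 × 10^6.
County 4: 14669²·(1 − 1873/14669)·204.5/1873 = 2.0494167 × 10^7.
Sum = 2.8622319 × 10^7.
SE = √(2.8622319 × 10^7) = 5350.

5350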